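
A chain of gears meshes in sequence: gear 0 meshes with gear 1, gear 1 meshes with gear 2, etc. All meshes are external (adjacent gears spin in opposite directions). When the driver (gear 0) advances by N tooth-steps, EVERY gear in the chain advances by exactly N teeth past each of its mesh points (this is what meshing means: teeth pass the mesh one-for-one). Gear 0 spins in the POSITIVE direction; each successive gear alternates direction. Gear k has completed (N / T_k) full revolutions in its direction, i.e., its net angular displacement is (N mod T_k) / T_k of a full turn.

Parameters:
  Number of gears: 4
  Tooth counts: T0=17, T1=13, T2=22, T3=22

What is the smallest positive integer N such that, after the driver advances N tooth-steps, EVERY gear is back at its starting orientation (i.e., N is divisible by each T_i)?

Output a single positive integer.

Gear k returns to start when N is a multiple of T_k.
All gears at start simultaneously when N is a common multiple of [17, 13, 22, 22]; the smallest such N is lcm(17, 13, 22, 22).
Start: lcm = T0 = 17
Fold in T1=13: gcd(17, 13) = 1; lcm(17, 13) = 17 * 13 / 1 = 221 / 1 = 221
Fold in T2=22: gcd(221, 22) = 1; lcm(221, 22) = 221 * 22 / 1 = 4862 / 1 = 4862
Fold in T3=22: gcd(4862, 22) = 22; lcm(4862, 22) = 4862 * 22 / 22 = 106964 / 22 = 4862
Full cycle length = 4862

Answer: 4862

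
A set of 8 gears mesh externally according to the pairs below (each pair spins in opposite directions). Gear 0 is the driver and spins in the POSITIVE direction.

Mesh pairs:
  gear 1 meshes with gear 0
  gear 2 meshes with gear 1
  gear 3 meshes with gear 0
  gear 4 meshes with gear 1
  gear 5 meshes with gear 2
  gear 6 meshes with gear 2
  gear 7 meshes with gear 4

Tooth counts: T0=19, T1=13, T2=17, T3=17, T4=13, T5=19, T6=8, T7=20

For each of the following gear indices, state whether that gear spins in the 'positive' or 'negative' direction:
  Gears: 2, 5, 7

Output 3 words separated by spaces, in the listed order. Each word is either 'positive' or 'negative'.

Answer: positive negative negative

Derivation:
Gear 0 (driver): positive (depth 0)
  gear 1: meshes with gear 0 -> depth 1 -> negative (opposite of gear 0)
  gear 2: meshes with gear 1 -> depth 2 -> positive (opposite of gear 1)
  gear 3: meshes with gear 0 -> depth 1 -> negative (opposite of gear 0)
  gear 4: meshes with gear 1 -> depth 2 -> positive (opposite of gear 1)
  gear 5: meshes with gear 2 -> depth 3 -> negative (opposite of gear 2)
  gear 6: meshes with gear 2 -> depth 3 -> negative (opposite of gear 2)
  gear 7: meshes with gear 4 -> depth 3 -> negative (opposite of gear 4)
Queried indices 2, 5, 7 -> positive, negative, negative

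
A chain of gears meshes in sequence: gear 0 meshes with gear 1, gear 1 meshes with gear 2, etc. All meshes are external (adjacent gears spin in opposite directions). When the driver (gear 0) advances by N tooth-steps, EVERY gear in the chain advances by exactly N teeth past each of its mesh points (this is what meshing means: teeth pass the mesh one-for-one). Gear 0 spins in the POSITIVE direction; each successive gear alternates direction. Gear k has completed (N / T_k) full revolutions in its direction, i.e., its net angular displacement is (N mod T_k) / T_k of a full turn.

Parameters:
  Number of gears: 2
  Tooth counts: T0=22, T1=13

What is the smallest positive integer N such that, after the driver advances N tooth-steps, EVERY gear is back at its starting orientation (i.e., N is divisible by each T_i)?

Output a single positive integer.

Answer: 286

Derivation:
Gear k returns to start when N is a multiple of T_k.
All gears at start simultaneously when N is a common multiple of [22, 13]; the smallest such N is lcm(22, 13).
Start: lcm = T0 = 22
Fold in T1=13: gcd(22, 13) = 1; lcm(22, 13) = 22 * 13 / 1 = 286 / 1 = 286
Full cycle length = 286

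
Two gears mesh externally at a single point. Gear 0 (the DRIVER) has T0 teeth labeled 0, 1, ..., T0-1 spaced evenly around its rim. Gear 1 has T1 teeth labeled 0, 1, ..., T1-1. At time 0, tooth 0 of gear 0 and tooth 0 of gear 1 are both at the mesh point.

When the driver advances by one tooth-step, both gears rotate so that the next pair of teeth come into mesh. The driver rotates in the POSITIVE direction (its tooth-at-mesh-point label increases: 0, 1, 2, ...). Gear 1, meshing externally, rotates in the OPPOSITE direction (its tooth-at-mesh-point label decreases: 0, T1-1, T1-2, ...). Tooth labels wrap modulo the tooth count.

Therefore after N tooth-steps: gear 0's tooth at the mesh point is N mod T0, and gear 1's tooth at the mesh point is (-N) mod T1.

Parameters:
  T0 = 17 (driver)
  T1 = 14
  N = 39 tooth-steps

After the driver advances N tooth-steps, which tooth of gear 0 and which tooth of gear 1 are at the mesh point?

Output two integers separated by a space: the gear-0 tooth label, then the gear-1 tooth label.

Answer: 5 3

Derivation:
Gear 0 (driver, T0=17): tooth at mesh = N mod T0
  39 = 2 * 17 + 5, so 39 mod 17 = 5
  gear 0 tooth = 5
Gear 1 (driven, T1=14): tooth at mesh = (-N) mod T1
  39 = 2 * 14 + 11, so 39 mod 14 = 11
  (-39) mod 14 = (-11) mod 14 = 14 - 11 = 3
Mesh after 39 steps: gear-0 tooth 5 meets gear-1 tooth 3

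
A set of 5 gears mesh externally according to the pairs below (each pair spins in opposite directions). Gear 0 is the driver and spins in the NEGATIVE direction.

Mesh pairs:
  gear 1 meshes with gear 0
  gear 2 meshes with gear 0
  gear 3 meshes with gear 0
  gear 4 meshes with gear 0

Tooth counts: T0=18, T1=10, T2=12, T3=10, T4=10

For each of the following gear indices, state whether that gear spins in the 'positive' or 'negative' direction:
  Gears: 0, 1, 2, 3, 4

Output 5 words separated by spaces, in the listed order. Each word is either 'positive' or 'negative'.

Gear 0 (driver): negative (depth 0)
  gear 1: meshes with gear 0 -> depth 1 -> positive (opposite of gear 0)
  gear 2: meshes with gear 0 -> depth 1 -> positive (opposite of gear 0)
  gear 3: meshes with gear 0 -> depth 1 -> positive (opposite of gear 0)
  gear 4: meshes with gear 0 -> depth 1 -> positive (opposite of gear 0)
Queried indices 0, 1, 2, 3, 4 -> negative, positive, positive, positive, positive

Answer: negative positive positive positive positive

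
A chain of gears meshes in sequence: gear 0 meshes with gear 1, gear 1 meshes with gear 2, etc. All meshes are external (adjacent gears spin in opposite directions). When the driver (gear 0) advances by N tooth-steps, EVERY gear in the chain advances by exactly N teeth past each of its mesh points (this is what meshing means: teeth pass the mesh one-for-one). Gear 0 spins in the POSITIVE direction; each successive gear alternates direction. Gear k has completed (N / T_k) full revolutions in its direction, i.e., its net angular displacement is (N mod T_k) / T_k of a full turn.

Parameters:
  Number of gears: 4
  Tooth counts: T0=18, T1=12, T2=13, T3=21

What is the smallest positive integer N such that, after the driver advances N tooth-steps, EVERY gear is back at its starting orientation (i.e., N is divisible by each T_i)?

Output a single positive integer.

Answer: 3276

Derivation:
Gear k returns to start when N is a multiple of T_k.
All gears at start simultaneously when N is a common multiple of [18, 12, 13, 21]; the smallest such N is lcm(18, 12, 13, 21).
Start: lcm = T0 = 18
Fold in T1=12: gcd(18, 12) = 6; lcm(18, 12) = 18 * 12 / 6 = 216 / 6 = 36
Fold in T2=13: gcd(36, 13) = 1; lcm(36, 13) = 36 * 13 / 1 = 468 / 1 = 468
Fold in T3=21: gcd(468, 21) = 3; lcm(468, 21) = 468 * 21 / 3 = 9828 / 3 = 3276
Full cycle length = 3276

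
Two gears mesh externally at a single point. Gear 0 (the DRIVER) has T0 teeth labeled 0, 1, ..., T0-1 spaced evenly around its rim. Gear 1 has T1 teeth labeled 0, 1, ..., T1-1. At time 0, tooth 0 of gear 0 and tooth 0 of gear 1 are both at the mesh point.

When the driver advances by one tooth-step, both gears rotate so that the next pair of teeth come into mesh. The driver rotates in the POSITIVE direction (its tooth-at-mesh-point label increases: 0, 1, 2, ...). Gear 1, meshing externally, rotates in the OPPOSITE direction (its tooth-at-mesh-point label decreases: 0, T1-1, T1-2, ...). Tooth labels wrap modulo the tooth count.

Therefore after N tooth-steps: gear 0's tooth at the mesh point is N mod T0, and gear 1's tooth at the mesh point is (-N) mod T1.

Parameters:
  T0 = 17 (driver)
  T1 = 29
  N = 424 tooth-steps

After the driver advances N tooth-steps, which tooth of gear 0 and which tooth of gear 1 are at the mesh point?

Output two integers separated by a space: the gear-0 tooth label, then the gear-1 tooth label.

Gear 0 (driver, T0=17): tooth at mesh = N mod T0
  424 = 24 * 17 + 16, so 424 mod 17 = 16
  gear 0 tooth = 16
Gear 1 (driven, T1=29): tooth at mesh = (-N) mod T1
  424 = 14 * 29 + 18, so 424 mod 29 = 18
  (-424) mod 29 = (-18) mod 29 = 29 - 18 = 11
Mesh after 424 steps: gear-0 tooth 16 meets gear-1 tooth 11

Answer: 16 11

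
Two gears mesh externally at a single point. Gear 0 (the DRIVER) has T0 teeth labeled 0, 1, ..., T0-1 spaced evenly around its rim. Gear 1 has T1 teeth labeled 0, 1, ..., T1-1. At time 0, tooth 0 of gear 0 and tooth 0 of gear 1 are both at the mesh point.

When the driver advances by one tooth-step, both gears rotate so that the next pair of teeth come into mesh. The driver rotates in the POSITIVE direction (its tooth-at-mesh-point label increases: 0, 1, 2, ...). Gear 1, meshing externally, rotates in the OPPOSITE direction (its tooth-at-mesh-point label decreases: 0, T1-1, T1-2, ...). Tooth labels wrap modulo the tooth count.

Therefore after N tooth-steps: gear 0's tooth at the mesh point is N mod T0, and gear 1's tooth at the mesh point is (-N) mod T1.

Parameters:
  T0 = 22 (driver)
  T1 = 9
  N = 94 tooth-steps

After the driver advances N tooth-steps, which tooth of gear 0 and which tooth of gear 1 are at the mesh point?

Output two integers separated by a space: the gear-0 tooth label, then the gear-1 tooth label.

Answer: 6 5

Derivation:
Gear 0 (driver, T0=22): tooth at mesh = N mod T0
  94 = 4 * 22 + 6, so 94 mod 22 = 6
  gear 0 tooth = 6
Gear 1 (driven, T1=9): tooth at mesh = (-N) mod T1
  94 = 10 * 9 + 4, so 94 mod 9 = 4
  (-94) mod 9 = (-4) mod 9 = 9 - 4 = 5
Mesh after 94 steps: gear-0 tooth 6 meets gear-1 tooth 5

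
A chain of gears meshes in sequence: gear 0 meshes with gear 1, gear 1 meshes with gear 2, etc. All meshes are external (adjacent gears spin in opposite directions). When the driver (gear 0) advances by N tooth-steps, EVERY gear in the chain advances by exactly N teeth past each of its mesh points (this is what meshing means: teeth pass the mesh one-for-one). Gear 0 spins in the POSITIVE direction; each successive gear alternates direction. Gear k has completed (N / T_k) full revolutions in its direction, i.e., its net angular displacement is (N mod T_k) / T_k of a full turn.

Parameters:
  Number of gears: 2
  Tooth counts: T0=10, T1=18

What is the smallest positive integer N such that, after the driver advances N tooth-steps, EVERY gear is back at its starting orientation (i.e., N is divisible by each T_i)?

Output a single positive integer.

Gear k returns to start when N is a multiple of T_k.
All gears at start simultaneously when N is a common multiple of [10, 18]; the smallest such N is lcm(10, 18).
Start: lcm = T0 = 10
Fold in T1=18: gcd(10, 18) = 2; lcm(10, 18) = 10 * 18 / 2 = 180 / 2 = 90
Full cycle length = 90

Answer: 90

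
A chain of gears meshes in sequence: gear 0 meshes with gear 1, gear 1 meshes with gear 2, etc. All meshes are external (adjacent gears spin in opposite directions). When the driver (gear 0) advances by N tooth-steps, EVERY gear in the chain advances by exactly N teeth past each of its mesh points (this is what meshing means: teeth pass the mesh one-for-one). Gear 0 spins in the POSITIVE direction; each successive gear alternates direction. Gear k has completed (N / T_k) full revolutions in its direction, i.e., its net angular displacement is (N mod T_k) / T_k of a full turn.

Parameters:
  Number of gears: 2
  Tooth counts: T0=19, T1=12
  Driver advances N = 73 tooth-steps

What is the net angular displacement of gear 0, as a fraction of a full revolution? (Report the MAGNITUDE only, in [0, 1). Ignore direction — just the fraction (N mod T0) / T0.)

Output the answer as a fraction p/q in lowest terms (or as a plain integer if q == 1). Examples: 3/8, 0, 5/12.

Answer: 16/19

Derivation:
Chain of 2 gears, tooth counts: [19, 12]
  gear 0: T0=19, direction=positive, advance = 73 mod 19 = 16 teeth = 16/19 turn
  gear 1: T1=12, direction=negative, advance = 73 mod 12 = 1 teeth = 1/12 turn
Gear 0: 73 mod 19 = 16
Fraction = 16 / 19 = 16/19 (gcd(16,19)=1) = 16/19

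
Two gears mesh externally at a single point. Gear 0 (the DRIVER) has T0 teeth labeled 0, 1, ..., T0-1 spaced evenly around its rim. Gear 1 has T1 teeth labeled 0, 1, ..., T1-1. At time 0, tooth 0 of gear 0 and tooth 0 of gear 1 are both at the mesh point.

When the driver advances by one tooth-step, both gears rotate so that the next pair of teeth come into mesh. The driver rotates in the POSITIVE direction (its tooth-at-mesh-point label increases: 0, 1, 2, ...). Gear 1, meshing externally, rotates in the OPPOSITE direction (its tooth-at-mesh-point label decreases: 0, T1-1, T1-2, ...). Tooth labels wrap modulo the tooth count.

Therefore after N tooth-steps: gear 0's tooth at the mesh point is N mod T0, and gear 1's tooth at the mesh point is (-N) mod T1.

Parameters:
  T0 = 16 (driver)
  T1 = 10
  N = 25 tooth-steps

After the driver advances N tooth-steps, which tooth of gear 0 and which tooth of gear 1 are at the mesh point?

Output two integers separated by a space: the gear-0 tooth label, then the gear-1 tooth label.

Answer: 9 5

Derivation:
Gear 0 (driver, T0=16): tooth at mesh = N mod T0
  25 = 1 * 16 + 9, so 25 mod 16 = 9
  gear 0 tooth = 9
Gear 1 (driven, T1=10): tooth at mesh = (-N) mod T1
  25 = 2 * 10 + 5, so 25 mod 10 = 5
  (-25) mod 10 = (-5) mod 10 = 10 - 5 = 5
Mesh after 25 steps: gear-0 tooth 9 meets gear-1 tooth 5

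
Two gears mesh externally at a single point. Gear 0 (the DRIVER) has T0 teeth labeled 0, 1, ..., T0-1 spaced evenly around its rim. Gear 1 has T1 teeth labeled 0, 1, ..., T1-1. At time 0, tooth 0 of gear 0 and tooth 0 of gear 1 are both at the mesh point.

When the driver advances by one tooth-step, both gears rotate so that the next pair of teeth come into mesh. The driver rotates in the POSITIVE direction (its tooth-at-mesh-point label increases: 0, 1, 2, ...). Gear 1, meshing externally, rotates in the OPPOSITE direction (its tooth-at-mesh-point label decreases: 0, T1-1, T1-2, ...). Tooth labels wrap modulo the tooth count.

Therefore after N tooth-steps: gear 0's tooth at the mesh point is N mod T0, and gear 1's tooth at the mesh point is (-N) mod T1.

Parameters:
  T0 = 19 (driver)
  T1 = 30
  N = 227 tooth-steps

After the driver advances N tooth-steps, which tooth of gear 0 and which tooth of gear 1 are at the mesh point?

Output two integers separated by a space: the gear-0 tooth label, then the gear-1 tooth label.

Gear 0 (driver, T0=19): tooth at mesh = N mod T0
  227 = 11 * 19 + 18, so 227 mod 19 = 18
  gear 0 tooth = 18
Gear 1 (driven, T1=30): tooth at mesh = (-N) mod T1
  227 = 7 * 30 + 17, so 227 mod 30 = 17
  (-227) mod 30 = (-17) mod 30 = 30 - 17 = 13
Mesh after 227 steps: gear-0 tooth 18 meets gear-1 tooth 13

Answer: 18 13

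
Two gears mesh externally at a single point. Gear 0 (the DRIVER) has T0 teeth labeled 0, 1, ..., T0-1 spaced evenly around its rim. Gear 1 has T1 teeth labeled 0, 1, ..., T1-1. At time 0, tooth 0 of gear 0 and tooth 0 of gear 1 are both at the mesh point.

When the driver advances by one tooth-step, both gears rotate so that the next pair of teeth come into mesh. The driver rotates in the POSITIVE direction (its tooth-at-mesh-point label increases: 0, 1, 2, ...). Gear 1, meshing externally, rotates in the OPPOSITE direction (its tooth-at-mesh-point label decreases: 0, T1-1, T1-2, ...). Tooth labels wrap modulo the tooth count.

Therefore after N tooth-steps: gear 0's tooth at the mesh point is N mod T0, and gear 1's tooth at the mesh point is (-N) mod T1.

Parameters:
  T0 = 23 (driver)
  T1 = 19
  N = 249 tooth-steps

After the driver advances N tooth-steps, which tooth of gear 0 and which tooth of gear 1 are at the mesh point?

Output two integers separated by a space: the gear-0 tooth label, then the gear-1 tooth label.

Gear 0 (driver, T0=23): tooth at mesh = N mod T0
  249 = 10 * 23 + 19, so 249 mod 23 = 19
  gear 0 tooth = 19
Gear 1 (driven, T1=19): tooth at mesh = (-N) mod T1
  249 = 13 * 19 + 2, so 249 mod 19 = 2
  (-249) mod 19 = (-2) mod 19 = 19 - 2 = 17
Mesh after 249 steps: gear-0 tooth 19 meets gear-1 tooth 17

Answer: 19 17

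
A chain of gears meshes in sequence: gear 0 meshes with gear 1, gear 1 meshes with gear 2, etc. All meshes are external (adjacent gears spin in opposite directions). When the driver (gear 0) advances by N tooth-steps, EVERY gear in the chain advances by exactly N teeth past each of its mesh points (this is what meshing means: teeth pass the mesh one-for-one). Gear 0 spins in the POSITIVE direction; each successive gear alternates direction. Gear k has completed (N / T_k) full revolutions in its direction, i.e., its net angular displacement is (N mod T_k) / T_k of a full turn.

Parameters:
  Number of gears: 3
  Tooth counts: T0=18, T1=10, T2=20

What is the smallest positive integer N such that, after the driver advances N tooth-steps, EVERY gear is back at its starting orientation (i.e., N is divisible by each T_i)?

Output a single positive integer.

Gear k returns to start when N is a multiple of T_k.
All gears at start simultaneously when N is a common multiple of [18, 10, 20]; the smallest such N is lcm(18, 10, 20).
Start: lcm = T0 = 18
Fold in T1=10: gcd(18, 10) = 2; lcm(18, 10) = 18 * 10 / 2 = 180 / 2 = 90
Fold in T2=20: gcd(90, 20) = 10; lcm(90, 20) = 90 * 20 / 10 = 1800 / 10 = 180
Full cycle length = 180

Answer: 180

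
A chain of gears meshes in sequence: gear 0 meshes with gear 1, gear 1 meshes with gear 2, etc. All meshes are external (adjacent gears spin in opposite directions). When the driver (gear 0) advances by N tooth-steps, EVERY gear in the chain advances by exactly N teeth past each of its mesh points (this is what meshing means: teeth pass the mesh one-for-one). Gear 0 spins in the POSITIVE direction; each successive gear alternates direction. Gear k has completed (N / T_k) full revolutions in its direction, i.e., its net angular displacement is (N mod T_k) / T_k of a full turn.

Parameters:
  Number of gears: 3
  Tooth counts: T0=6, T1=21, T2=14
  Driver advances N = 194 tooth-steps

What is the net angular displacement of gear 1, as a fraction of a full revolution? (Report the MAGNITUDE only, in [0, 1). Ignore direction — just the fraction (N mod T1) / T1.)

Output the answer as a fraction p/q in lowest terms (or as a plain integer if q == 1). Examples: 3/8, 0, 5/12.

Chain of 3 gears, tooth counts: [6, 21, 14]
  gear 0: T0=6, direction=positive, advance = 194 mod 6 = 2 teeth = 2/6 turn
  gear 1: T1=21, direction=negative, advance = 194 mod 21 = 5 teeth = 5/21 turn
  gear 2: T2=14, direction=positive, advance = 194 mod 14 = 12 teeth = 12/14 turn
Gear 1: 194 mod 21 = 5
Fraction = 5 / 21 = 5/21 (gcd(5,21)=1) = 5/21

Answer: 5/21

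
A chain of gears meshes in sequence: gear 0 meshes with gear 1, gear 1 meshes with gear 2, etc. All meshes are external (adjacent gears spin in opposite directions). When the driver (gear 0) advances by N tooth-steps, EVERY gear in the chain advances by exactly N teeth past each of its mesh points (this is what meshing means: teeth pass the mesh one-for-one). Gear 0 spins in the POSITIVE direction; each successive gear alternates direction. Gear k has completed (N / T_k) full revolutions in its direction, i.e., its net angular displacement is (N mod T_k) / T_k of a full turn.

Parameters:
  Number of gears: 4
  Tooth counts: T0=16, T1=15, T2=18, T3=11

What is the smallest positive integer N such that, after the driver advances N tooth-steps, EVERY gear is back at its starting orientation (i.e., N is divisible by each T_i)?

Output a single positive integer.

Answer: 7920

Derivation:
Gear k returns to start when N is a multiple of T_k.
All gears at start simultaneously when N is a common multiple of [16, 15, 18, 11]; the smallest such N is lcm(16, 15, 18, 11).
Start: lcm = T0 = 16
Fold in T1=15: gcd(16, 15) = 1; lcm(16, 15) = 16 * 15 / 1 = 240 / 1 = 240
Fold in T2=18: gcd(240, 18) = 6; lcm(240, 18) = 240 * 18 / 6 = 4320 / 6 = 720
Fold in T3=11: gcd(720, 11) = 1; lcm(720, 11) = 720 * 11 / 1 = 7920 / 1 = 7920
Full cycle length = 7920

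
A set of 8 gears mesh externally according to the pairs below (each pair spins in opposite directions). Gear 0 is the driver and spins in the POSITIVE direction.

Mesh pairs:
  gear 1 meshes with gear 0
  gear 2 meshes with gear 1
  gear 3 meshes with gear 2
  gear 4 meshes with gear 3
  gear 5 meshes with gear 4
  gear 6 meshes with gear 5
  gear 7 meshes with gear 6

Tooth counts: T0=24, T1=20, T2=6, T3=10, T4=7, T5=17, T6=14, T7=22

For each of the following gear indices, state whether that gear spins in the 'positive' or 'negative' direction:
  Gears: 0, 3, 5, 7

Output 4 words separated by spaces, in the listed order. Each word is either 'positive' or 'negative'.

Answer: positive negative negative negative

Derivation:
Gear 0 (driver): positive (depth 0)
  gear 1: meshes with gear 0 -> depth 1 -> negative (opposite of gear 0)
  gear 2: meshes with gear 1 -> depth 2 -> positive (opposite of gear 1)
  gear 3: meshes with gear 2 -> depth 3 -> negative (opposite of gear 2)
  gear 4: meshes with gear 3 -> depth 4 -> positive (opposite of gear 3)
  gear 5: meshes with gear 4 -> depth 5 -> negative (opposite of gear 4)
  gear 6: meshes with gear 5 -> depth 6 -> positive (opposite of gear 5)
  gear 7: meshes with gear 6 -> depth 7 -> negative (opposite of gear 6)
Queried indices 0, 3, 5, 7 -> positive, negative, negative, negative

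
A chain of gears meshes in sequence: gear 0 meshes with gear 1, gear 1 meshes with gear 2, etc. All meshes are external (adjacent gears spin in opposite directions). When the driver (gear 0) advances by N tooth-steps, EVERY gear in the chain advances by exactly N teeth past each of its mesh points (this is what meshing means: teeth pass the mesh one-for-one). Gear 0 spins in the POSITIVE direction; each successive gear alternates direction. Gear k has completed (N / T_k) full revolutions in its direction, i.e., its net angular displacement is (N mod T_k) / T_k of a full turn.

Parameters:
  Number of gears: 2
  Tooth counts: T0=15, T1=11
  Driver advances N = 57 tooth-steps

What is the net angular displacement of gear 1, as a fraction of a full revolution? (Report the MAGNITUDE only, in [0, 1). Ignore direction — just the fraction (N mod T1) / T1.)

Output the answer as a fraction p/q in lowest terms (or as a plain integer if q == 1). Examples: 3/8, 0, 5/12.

Answer: 2/11

Derivation:
Chain of 2 gears, tooth counts: [15, 11]
  gear 0: T0=15, direction=positive, advance = 57 mod 15 = 12 teeth = 12/15 turn
  gear 1: T1=11, direction=negative, advance = 57 mod 11 = 2 teeth = 2/11 turn
Gear 1: 57 mod 11 = 2
Fraction = 2 / 11 = 2/11 (gcd(2,11)=1) = 2/11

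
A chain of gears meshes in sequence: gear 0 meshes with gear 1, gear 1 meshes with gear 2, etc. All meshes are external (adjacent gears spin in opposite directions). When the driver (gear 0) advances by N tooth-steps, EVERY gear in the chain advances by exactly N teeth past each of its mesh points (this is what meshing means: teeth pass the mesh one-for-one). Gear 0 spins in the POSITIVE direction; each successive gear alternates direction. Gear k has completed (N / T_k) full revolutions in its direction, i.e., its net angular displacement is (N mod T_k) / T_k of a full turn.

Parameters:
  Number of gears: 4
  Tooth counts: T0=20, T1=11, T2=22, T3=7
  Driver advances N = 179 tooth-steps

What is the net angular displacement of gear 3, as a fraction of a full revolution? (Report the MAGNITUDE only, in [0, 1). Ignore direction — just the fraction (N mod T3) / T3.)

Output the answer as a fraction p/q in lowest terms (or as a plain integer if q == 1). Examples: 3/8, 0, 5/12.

Answer: 4/7

Derivation:
Chain of 4 gears, tooth counts: [20, 11, 22, 7]
  gear 0: T0=20, direction=positive, advance = 179 mod 20 = 19 teeth = 19/20 turn
  gear 1: T1=11, direction=negative, advance = 179 mod 11 = 3 teeth = 3/11 turn
  gear 2: T2=22, direction=positive, advance = 179 mod 22 = 3 teeth = 3/22 turn
  gear 3: T3=7, direction=negative, advance = 179 mod 7 = 4 teeth = 4/7 turn
Gear 3: 179 mod 7 = 4
Fraction = 4 / 7 = 4/7 (gcd(4,7)=1) = 4/7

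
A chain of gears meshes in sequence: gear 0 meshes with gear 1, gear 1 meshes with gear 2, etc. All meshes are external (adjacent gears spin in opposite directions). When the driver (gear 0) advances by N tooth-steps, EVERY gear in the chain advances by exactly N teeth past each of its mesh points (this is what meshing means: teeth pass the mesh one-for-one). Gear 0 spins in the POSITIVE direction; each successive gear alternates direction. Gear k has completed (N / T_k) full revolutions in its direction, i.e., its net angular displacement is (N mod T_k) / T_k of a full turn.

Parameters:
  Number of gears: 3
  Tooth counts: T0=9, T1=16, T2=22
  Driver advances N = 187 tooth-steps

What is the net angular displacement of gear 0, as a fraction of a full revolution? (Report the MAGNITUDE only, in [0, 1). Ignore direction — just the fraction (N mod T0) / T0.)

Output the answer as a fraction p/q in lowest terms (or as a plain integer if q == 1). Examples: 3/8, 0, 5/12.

Chain of 3 gears, tooth counts: [9, 16, 22]
  gear 0: T0=9, direction=positive, advance = 187 mod 9 = 7 teeth = 7/9 turn
  gear 1: T1=16, direction=negative, advance = 187 mod 16 = 11 teeth = 11/16 turn
  gear 2: T2=22, direction=positive, advance = 187 mod 22 = 11 teeth = 11/22 turn
Gear 0: 187 mod 9 = 7
Fraction = 7 / 9 = 7/9 (gcd(7,9)=1) = 7/9

Answer: 7/9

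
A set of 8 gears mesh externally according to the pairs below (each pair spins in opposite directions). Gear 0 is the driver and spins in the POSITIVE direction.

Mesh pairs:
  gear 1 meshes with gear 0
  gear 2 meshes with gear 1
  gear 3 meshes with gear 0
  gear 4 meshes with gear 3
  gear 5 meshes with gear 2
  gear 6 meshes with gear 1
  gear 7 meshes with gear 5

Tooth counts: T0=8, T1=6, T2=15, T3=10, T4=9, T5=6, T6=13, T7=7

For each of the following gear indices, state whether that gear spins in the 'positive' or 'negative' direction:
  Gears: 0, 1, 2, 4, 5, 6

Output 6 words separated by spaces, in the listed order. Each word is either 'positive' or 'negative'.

Gear 0 (driver): positive (depth 0)
  gear 1: meshes with gear 0 -> depth 1 -> negative (opposite of gear 0)
  gear 2: meshes with gear 1 -> depth 2 -> positive (opposite of gear 1)
  gear 3: meshes with gear 0 -> depth 1 -> negative (opposite of gear 0)
  gear 4: meshes with gear 3 -> depth 2 -> positive (opposite of gear 3)
  gear 5: meshes with gear 2 -> depth 3 -> negative (opposite of gear 2)
  gear 6: meshes with gear 1 -> depth 2 -> positive (opposite of gear 1)
  gear 7: meshes with gear 5 -> depth 4 -> positive (opposite of gear 5)
Queried indices 0, 1, 2, 4, 5, 6 -> positive, negative, positive, positive, negative, positive

Answer: positive negative positive positive negative positive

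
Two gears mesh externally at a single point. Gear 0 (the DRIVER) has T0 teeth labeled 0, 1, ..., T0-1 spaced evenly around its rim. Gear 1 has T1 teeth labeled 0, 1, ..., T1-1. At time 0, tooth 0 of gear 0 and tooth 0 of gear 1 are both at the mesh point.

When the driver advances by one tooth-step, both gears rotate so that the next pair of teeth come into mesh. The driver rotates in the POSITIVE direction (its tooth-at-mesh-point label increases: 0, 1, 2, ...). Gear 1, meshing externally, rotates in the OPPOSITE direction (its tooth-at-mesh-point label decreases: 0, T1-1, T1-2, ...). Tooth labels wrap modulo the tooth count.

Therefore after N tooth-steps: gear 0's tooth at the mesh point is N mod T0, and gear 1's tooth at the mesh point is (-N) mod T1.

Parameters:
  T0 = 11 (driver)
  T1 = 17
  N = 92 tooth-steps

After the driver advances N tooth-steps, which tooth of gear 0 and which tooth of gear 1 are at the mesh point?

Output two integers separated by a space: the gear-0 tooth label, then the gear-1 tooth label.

Gear 0 (driver, T0=11): tooth at mesh = N mod T0
  92 = 8 * 11 + 4, so 92 mod 11 = 4
  gear 0 tooth = 4
Gear 1 (driven, T1=17): tooth at mesh = (-N) mod T1
  92 = 5 * 17 + 7, so 92 mod 17 = 7
  (-92) mod 17 = (-7) mod 17 = 17 - 7 = 10
Mesh after 92 steps: gear-0 tooth 4 meets gear-1 tooth 10

Answer: 4 10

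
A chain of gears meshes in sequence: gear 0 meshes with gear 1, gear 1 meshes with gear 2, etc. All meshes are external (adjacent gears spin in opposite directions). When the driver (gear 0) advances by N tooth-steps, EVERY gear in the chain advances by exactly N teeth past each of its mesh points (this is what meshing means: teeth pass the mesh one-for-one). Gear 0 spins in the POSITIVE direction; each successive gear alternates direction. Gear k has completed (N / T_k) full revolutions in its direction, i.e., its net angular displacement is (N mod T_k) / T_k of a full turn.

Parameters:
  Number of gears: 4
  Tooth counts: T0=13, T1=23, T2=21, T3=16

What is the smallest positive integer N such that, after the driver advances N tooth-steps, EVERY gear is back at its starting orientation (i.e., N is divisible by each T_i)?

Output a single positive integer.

Gear k returns to start when N is a multiple of T_k.
All gears at start simultaneously when N is a common multiple of [13, 23, 21, 16]; the smallest such N is lcm(13, 23, 21, 16).
Start: lcm = T0 = 13
Fold in T1=23: gcd(13, 23) = 1; lcm(13, 23) = 13 * 23 / 1 = 299 / 1 = 299
Fold in T2=21: gcd(299, 21) = 1; lcm(299, 21) = 299 * 21 / 1 = 6279 / 1 = 6279
Fold in T3=16: gcd(6279, 16) = 1; lcm(6279, 16) = 6279 * 16 / 1 = 100464 / 1 = 100464
Full cycle length = 100464

Answer: 100464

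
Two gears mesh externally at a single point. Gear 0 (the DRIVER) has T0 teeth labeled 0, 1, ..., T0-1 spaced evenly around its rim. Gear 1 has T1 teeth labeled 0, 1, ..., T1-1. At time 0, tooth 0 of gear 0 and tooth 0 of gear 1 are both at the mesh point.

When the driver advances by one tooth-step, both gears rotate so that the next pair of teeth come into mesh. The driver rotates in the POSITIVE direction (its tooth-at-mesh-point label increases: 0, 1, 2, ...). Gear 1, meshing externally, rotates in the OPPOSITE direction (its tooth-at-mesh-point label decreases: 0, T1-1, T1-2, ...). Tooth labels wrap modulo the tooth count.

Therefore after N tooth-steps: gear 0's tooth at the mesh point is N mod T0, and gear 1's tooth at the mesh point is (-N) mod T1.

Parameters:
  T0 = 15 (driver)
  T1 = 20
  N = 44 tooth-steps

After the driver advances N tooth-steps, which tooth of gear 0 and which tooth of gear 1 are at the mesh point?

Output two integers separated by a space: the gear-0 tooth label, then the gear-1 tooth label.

Answer: 14 16

Derivation:
Gear 0 (driver, T0=15): tooth at mesh = N mod T0
  44 = 2 * 15 + 14, so 44 mod 15 = 14
  gear 0 tooth = 14
Gear 1 (driven, T1=20): tooth at mesh = (-N) mod T1
  44 = 2 * 20 + 4, so 44 mod 20 = 4
  (-44) mod 20 = (-4) mod 20 = 20 - 4 = 16
Mesh after 44 steps: gear-0 tooth 14 meets gear-1 tooth 16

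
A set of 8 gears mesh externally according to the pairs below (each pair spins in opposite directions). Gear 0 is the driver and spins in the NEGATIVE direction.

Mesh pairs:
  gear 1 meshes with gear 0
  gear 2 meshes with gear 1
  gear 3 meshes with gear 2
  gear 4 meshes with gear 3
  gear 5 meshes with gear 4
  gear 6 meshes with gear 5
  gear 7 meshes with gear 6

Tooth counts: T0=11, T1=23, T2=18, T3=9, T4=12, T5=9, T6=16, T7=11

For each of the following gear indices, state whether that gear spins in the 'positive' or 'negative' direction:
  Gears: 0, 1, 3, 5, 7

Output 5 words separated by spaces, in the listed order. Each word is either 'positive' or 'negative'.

Answer: negative positive positive positive positive

Derivation:
Gear 0 (driver): negative (depth 0)
  gear 1: meshes with gear 0 -> depth 1 -> positive (opposite of gear 0)
  gear 2: meshes with gear 1 -> depth 2 -> negative (opposite of gear 1)
  gear 3: meshes with gear 2 -> depth 3 -> positive (opposite of gear 2)
  gear 4: meshes with gear 3 -> depth 4 -> negative (opposite of gear 3)
  gear 5: meshes with gear 4 -> depth 5 -> positive (opposite of gear 4)
  gear 6: meshes with gear 5 -> depth 6 -> negative (opposite of gear 5)
  gear 7: meshes with gear 6 -> depth 7 -> positive (opposite of gear 6)
Queried indices 0, 1, 3, 5, 7 -> negative, positive, positive, positive, positive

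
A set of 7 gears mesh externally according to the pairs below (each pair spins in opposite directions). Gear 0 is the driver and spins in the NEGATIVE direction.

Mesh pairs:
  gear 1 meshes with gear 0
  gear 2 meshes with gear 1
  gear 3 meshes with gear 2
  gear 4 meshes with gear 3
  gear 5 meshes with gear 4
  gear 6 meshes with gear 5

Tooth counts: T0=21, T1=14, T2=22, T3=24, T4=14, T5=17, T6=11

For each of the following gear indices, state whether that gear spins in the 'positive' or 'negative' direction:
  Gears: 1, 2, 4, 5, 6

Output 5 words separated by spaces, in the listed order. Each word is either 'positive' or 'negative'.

Answer: positive negative negative positive negative

Derivation:
Gear 0 (driver): negative (depth 0)
  gear 1: meshes with gear 0 -> depth 1 -> positive (opposite of gear 0)
  gear 2: meshes with gear 1 -> depth 2 -> negative (opposite of gear 1)
  gear 3: meshes with gear 2 -> depth 3 -> positive (opposite of gear 2)
  gear 4: meshes with gear 3 -> depth 4 -> negative (opposite of gear 3)
  gear 5: meshes with gear 4 -> depth 5 -> positive (opposite of gear 4)
  gear 6: meshes with gear 5 -> depth 6 -> negative (opposite of gear 5)
Queried indices 1, 2, 4, 5, 6 -> positive, negative, negative, positive, negative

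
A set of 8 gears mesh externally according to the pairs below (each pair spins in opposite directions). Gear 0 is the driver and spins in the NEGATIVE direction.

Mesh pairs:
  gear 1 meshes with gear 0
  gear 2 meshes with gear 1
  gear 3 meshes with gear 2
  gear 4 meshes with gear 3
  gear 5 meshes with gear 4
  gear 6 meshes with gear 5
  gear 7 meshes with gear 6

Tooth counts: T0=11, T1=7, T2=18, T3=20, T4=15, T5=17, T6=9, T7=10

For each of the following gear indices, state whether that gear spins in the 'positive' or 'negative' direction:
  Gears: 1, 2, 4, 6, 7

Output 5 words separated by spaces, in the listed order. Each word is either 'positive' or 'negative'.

Answer: positive negative negative negative positive

Derivation:
Gear 0 (driver): negative (depth 0)
  gear 1: meshes with gear 0 -> depth 1 -> positive (opposite of gear 0)
  gear 2: meshes with gear 1 -> depth 2 -> negative (opposite of gear 1)
  gear 3: meshes with gear 2 -> depth 3 -> positive (opposite of gear 2)
  gear 4: meshes with gear 3 -> depth 4 -> negative (opposite of gear 3)
  gear 5: meshes with gear 4 -> depth 5 -> positive (opposite of gear 4)
  gear 6: meshes with gear 5 -> depth 6 -> negative (opposite of gear 5)
  gear 7: meshes with gear 6 -> depth 7 -> positive (opposite of gear 6)
Queried indices 1, 2, 4, 6, 7 -> positive, negative, negative, negative, positive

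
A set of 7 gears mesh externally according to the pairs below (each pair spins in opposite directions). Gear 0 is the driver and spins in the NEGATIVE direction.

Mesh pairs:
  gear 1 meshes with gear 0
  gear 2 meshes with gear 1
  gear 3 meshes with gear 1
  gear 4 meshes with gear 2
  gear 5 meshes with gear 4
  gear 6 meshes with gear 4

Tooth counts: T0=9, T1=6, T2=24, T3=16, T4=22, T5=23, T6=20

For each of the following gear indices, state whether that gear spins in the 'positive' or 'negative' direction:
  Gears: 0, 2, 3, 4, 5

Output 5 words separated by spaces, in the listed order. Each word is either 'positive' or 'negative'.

Answer: negative negative negative positive negative

Derivation:
Gear 0 (driver): negative (depth 0)
  gear 1: meshes with gear 0 -> depth 1 -> positive (opposite of gear 0)
  gear 2: meshes with gear 1 -> depth 2 -> negative (opposite of gear 1)
  gear 3: meshes with gear 1 -> depth 2 -> negative (opposite of gear 1)
  gear 4: meshes with gear 2 -> depth 3 -> positive (opposite of gear 2)
  gear 5: meshes with gear 4 -> depth 4 -> negative (opposite of gear 4)
  gear 6: meshes with gear 4 -> depth 4 -> negative (opposite of gear 4)
Queried indices 0, 2, 3, 4, 5 -> negative, negative, negative, positive, negative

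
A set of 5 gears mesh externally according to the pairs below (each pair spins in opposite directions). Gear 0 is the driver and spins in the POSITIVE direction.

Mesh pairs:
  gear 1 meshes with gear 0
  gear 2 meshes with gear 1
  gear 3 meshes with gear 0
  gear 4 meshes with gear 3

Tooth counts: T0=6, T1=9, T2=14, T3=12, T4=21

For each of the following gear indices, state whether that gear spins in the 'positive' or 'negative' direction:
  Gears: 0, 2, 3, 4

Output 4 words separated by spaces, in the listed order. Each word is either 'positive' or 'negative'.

Answer: positive positive negative positive

Derivation:
Gear 0 (driver): positive (depth 0)
  gear 1: meshes with gear 0 -> depth 1 -> negative (opposite of gear 0)
  gear 2: meshes with gear 1 -> depth 2 -> positive (opposite of gear 1)
  gear 3: meshes with gear 0 -> depth 1 -> negative (opposite of gear 0)
  gear 4: meshes with gear 3 -> depth 2 -> positive (opposite of gear 3)
Queried indices 0, 2, 3, 4 -> positive, positive, negative, positive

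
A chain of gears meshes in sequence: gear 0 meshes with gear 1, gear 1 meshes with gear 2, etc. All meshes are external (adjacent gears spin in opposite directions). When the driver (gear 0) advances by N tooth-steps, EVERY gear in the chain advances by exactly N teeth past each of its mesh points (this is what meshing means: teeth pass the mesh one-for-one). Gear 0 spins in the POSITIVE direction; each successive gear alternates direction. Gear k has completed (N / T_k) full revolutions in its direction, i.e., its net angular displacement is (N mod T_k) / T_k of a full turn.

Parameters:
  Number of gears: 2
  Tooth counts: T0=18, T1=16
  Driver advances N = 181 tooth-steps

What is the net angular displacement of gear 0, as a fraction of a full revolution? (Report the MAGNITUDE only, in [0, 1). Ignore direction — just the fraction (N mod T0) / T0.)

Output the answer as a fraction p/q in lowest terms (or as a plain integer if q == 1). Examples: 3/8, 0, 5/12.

Answer: 1/18

Derivation:
Chain of 2 gears, tooth counts: [18, 16]
  gear 0: T0=18, direction=positive, advance = 181 mod 18 = 1 teeth = 1/18 turn
  gear 1: T1=16, direction=negative, advance = 181 mod 16 = 5 teeth = 5/16 turn
Gear 0: 181 mod 18 = 1
Fraction = 1 / 18 = 1/18 (gcd(1,18)=1) = 1/18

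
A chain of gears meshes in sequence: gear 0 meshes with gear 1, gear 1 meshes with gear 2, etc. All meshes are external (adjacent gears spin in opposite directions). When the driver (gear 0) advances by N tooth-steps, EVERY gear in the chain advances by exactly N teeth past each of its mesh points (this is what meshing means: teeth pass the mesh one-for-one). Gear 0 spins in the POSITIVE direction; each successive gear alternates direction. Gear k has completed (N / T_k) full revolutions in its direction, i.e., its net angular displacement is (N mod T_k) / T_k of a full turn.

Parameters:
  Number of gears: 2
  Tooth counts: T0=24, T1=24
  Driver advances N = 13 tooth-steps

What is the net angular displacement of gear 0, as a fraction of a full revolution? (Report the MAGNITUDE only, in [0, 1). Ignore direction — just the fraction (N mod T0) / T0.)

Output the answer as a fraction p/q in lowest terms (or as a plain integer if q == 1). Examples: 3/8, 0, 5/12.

Chain of 2 gears, tooth counts: [24, 24]
  gear 0: T0=24, direction=positive, advance = 13 mod 24 = 13 teeth = 13/24 turn
  gear 1: T1=24, direction=negative, advance = 13 mod 24 = 13 teeth = 13/24 turn
Gear 0: 13 mod 24 = 13
Fraction = 13 / 24 = 13/24 (gcd(13,24)=1) = 13/24

Answer: 13/24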